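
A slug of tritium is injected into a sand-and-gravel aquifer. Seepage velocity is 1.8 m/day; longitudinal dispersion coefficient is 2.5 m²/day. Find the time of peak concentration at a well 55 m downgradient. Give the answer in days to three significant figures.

29.8 days

For the 1D instantaneous-source solution, setting ∂C/∂t = 0 at fixed x gives v²t² + 2Dt − x² = 0, so t = (√(D² + v²x²) − D)/v².
√(D² + v²x²) = √(2.5² + 1.8² × 55²) = 99.03; v² = 3.24.
t = (99.03 − 2.5)/3.24 = 29.8 days (vs. the pure-advection estimate x/v = 30.6 d).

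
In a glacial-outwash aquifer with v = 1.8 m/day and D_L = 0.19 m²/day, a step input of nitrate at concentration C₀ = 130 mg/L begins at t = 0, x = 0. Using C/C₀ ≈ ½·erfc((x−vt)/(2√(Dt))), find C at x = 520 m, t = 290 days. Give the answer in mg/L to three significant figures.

74.8 mg/L

For a continuous step input, C/C₀ ≈ ½·erfc((x−vt)/(2√(Dt))).
vt = 1.8 × 290 = 522 m and 2√(Dt) = 2√(0.19 × 290) = 14.85 m.
Argument (x−vt)/(2√(Dt)) = (520 − 522)/14.85 = -0.1347; ½·erfc(-0.1347) = 0.5755.
C = 130 × 0.5755 = 74.8 mg/L.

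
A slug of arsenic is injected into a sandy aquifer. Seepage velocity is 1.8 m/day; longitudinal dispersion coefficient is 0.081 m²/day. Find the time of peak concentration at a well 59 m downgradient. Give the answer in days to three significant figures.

32.8 days

For the 1D instantaneous-source solution, setting ∂C/∂t = 0 at fixed x gives v²t² + 2Dt − x² = 0, so t = (√(D² + v²x²) − D)/v².
√(D² + v²x²) = √(0.081² + 1.8² × 59²) = 106.2; v² = 3.24.
t = (106.2 − 0.081)/3.24 = 32.8 days (vs. the pure-advection estimate x/v = 32.8 d).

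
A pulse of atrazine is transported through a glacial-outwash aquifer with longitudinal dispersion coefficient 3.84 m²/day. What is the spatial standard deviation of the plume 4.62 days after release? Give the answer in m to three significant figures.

5.96 m

Dispersive spreading gives a Gaussian with σ² = 2Dt; advection only shifts the center.
σ = √(2 × 3.84 × 4.62) = 5.96 m.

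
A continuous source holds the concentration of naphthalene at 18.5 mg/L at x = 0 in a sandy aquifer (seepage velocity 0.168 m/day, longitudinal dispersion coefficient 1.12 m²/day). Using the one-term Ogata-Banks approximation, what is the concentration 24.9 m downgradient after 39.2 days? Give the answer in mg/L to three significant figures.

For a continuous step input, C/C₀ ≈ ½·erfc((x−vt)/(2√(Dt))).
vt = 0.168 × 39.2 = 6.5856 m and 2√(Dt) = 2√(1.12 × 39.2) = 13.25 m.
Argument (x−vt)/(2√(Dt)) = (24.9 − 6.5856)/13.25 = 1.382; ½·erfc(1.382) = 0.02532.
C = 18.5 × 0.02532 = 0.468 mg/L.

0.468 mg/L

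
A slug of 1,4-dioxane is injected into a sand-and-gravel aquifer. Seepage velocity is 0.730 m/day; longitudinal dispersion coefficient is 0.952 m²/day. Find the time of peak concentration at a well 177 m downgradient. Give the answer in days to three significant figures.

For the 1D instantaneous-source solution, setting ∂C/∂t = 0 at fixed x gives v²t² + 2Dt − x² = 0, so t = (√(D² + v²x²) − D)/v².
√(D² + v²x²) = √(0.952² + 0.730² × 177²) = 129.2; v² = 0.5329.
t = (129.2 − 0.952)/0.5329 = 241 days (vs. the pure-advection estimate x/v = 242 d).

241 days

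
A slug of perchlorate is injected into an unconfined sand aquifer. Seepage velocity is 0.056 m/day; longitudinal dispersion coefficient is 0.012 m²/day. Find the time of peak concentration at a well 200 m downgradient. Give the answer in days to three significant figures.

For the 1D instantaneous-source solution, setting ∂C/∂t = 0 at fixed x gives v²t² + 2Dt − x² = 0, so t = (√(D² + v²x²) − D)/v².
√(D² + v²x²) = √(0.012² + 0.056² × 200²) = 11.20; v² = 0.003136.
t = (11.20 − 0.012)/0.003136 = 3570 days (vs. the pure-advection estimate x/v = 3570 d).

3570 days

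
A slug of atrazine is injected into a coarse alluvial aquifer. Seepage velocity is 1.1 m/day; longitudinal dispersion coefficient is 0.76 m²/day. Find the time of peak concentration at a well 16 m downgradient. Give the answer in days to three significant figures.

13.9 days

For the 1D instantaneous-source solution, setting ∂C/∂t = 0 at fixed x gives v²t² + 2Dt − x² = 0, so t = (√(D² + v²x²) − D)/v².
√(D² + v²x²) = √(0.76² + 1.1² × 16²) = 17.62; v² = 1.21.
t = (17.62 − 0.76)/1.21 = 13.9 days (vs. the pure-advection estimate x/v = 14.5 d).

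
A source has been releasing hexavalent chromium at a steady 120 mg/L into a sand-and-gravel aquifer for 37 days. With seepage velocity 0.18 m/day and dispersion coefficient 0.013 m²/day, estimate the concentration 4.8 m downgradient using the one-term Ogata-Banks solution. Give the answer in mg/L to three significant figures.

For a continuous step input, C/C₀ ≈ ½·erfc((x−vt)/(2√(Dt))).
vt = 0.18 × 37 = 6.66 m and 2√(Dt) = 2√(0.013 × 37) = 1.387 m.
Argument (x−vt)/(2√(Dt)) = (4.8 − 6.66)/1.387 = -1.341; ½·erfc(-1.341) = 0.9711.
C = 120 × 0.9711 = 117 mg/L.

117 mg/L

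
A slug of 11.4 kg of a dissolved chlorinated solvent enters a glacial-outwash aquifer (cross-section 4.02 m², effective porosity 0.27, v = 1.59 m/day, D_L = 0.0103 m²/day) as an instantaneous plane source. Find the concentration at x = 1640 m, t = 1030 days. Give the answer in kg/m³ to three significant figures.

0.803 kg/m³

For an instantaneous plane source, C(x,t) = M/(n_e·A·√(4πDt)) · exp(−(x−vt)²/(4Dt)), with n_e·A the pore (flow) area.
Plume center vt = 1.59 × 1030 = 1637.7 m, so the well at 1640 m is 2.3 m downgradient of the peak.
√(4πDt) = 11.55 m, giving peak height M/(n_e·A·√(4πDt)) = 11.4/(0.27 × 4.02 × 11.55) = 0.9094 kg/m³.
(x−vt)²/(4Dt) = (2.3)²/(4 × 0.0103 × 1030) = 0.1247; exp(−0.1247) = 0.8828.
C = 0.9094 × 0.8828 = 0.803 kg/m³.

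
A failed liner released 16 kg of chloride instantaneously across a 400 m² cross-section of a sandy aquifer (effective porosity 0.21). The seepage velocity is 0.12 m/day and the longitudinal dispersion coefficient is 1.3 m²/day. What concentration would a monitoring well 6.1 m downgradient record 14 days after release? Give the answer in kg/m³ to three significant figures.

0.00963 kg/m³

For an instantaneous plane source, C(x,t) = M/(n_e·A·√(4πDt)) · exp(−(x−vt)²/(4Dt)), with n_e·A the pore (flow) area.
Plume center vt = 0.12 × 14 = 1.68 m, so the well at 6.1 m is 4.42 m downgradient of the peak.
√(4πDt) = 15.12 m, giving peak height M/(n_e·A·√(4πDt)) = 16/(0.21 × 400 × 15.12) = 0.01260 kg/m³.
(x−vt)²/(4Dt) = (4.42)²/(4 × 1.3 × 14) = 0.2684; exp(−0.2684) = 0.7646.
C = 0.01260 × 0.7646 = 0.00963 kg/m³.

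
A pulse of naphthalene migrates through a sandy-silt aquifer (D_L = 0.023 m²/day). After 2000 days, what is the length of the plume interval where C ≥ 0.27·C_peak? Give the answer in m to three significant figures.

31.0 m

The plume is Gaussian with σ = √(2Dt) = √(2 × 0.023 × 2000) = 9.592 m.
C/C_peak = exp(−Δx²/(2σ²)) = 0.27 ⇒ Δx = σ·√(−2 ln 0.27) = 9.592 × 1.618 = 15.52 m.
Width = 2Δx = 31.0 m.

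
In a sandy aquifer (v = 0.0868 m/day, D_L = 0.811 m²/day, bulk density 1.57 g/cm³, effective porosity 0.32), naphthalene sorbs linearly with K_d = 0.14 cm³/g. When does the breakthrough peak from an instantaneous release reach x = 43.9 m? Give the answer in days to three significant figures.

Retardation factor R = 1 + ρ_b·K_d/n = 1 + 1.57 × 0.14/0.32 = 1.687.
Sorption retards both mechanisms: v_R = v/R = 0.05145 m/day, D_R = D/R = 0.4807 m²/day.
Peak time from v_R²t² + 2D_R t − x² = 0: t = (√(D_R² + v_R²x²) − D_R)/v_R².
√(D_R² + v_R²x²) = √(0.4807² + 0.05145² × 43.9²) = 2.309; v_R² = 0.002647.
t = (2.309 − 0.4807)/0.002647 = 691 days.

691 days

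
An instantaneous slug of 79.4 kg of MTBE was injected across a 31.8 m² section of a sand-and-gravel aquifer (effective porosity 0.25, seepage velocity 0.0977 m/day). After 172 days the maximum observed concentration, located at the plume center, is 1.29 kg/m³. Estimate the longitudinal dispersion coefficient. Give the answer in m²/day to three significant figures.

0.0277 m²/day

At the plume center C_max = M/(n_e·A·√(4πDt)), so D = M²/(4πt·(n_e·A·C_max)²).
n_e·A·C_max = 0.25 × 31.8 × 1.29 = 10.26 kg/m.
D = 79.4²/(4π × 172 × 10.26²) = 0.0277 m²/day.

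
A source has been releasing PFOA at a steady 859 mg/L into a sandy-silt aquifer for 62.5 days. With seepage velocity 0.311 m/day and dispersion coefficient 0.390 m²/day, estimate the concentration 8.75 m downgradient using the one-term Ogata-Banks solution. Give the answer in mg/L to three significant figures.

For a continuous step input, C/C₀ ≈ ½·erfc((x−vt)/(2√(Dt))).
vt = 0.311 × 62.5 = 19.4375 m and 2√(Dt) = 2√(0.390 × 62.5) = 9.874 m.
Argument (x−vt)/(2√(Dt)) = (8.75 − 19.4375)/9.874 = -1.082; ½·erfc(-1.082) = 0.9370.
C = 859 × 0.9370 = 805 mg/L.

805 mg/L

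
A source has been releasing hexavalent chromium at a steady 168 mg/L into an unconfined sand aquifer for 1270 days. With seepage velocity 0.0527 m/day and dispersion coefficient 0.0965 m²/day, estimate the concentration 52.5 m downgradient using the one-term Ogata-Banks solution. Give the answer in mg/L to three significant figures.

For a continuous step input, C/C₀ ≈ ½·erfc((x−vt)/(2√(Dt))).
vt = 0.0527 × 1270 = 66.929 m and 2√(Dt) = 2√(0.0965 × 1270) = 22.14 m.
Argument (x−vt)/(2√(Dt)) = (52.5 − 66.929)/22.14 = -0.6517; ½·erfc(-0.6517) = 0.8216.
C = 168 × 0.8216 = 138 mg/L.

138 mg/L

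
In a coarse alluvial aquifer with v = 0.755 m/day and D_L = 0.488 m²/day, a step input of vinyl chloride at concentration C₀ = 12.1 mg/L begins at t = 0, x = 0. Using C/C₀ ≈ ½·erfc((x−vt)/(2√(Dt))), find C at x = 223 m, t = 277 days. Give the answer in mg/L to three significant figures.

2.41 mg/L

For a continuous step input, C/C₀ ≈ ½·erfc((x−vt)/(2√(Dt))).
vt = 0.755 × 277 = 209.135 m and 2√(Dt) = 2√(0.488 × 277) = 23.25 m.
Argument (x−vt)/(2√(Dt)) = (223 − 209.135)/23.25 = 0.5963; ½·erfc(0.5963) = 0.1995.
C = 12.1 × 0.1995 = 2.41 mg/L.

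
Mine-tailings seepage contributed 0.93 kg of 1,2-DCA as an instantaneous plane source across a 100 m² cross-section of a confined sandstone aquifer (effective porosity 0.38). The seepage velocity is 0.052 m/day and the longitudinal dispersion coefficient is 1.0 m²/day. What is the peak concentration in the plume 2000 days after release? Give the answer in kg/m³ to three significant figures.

0.000154 kg/m³

The peak of an instantaneous 1D plume sits at x = vt; there the Gaussian factor is 1 and C_max = M/(n_e·A·√(4πDt)), where n_e·A is the pore area the mass is dissolved in.
√(4πDt) = √(4π × 1.0 × 2000) = 158.5 m, so C_max = 0.93/(0.38 × 100 × 158.5) = 0.000154 kg/m³.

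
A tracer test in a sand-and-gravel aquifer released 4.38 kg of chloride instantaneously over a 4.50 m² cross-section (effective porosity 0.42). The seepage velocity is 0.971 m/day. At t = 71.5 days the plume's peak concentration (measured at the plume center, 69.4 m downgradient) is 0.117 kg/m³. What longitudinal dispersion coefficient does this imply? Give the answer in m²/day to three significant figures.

0.437 m²/day

At the plume center C_max = M/(n_e·A·√(4πDt)), so D = M²/(4πt·(n_e·A·C_max)²).
n_e·A·C_max = 0.42 × 4.50 × 0.117 = 0.2211 kg/m.
D = 4.38²/(4π × 71.5 × 0.2211²) = 0.437 m²/day.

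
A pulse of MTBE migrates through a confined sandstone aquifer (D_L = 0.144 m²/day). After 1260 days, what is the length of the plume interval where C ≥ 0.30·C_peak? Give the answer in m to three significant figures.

The plume is Gaussian with σ = √(2Dt) = √(2 × 0.144 × 1260) = 19.05 m.
C/C_peak = exp(−Δx²/(2σ²)) = 0.30 ⇒ Δx = σ·√(−2 ln 0.30) = 19.05 × 1.552 = 29.57 m.
Width = 2Δx = 59.1 m.

59.1 m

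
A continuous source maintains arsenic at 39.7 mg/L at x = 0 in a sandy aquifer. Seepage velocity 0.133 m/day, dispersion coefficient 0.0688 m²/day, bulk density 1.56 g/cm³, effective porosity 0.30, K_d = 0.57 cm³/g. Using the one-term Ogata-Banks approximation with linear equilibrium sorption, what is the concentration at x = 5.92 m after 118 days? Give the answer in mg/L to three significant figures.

Retardation factor R = 1 + ρ_b·K_d/n = 1 + 1.56 × 0.57/0.30 = 3.964.
Sorption retards both mechanisms: v_R = v/R = 0.03355 m/day, D_R = D/R = 0.01736 m²/day.
v_R·t = 0.03355 × 118 = 3.9589 m; 2√(D_R t) = 2.863 m; argument = (5.92 − 3.9589)/2.863 = 0.6850.
C = C₀ × ½·erfc(0.6850) = 39.7 × 0.1663 = 6.60 mg/L.

6.60 mg/L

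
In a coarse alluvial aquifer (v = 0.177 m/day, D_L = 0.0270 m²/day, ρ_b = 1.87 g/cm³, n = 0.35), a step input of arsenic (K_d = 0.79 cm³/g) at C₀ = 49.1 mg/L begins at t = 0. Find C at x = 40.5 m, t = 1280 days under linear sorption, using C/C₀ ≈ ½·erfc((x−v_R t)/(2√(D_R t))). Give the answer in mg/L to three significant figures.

Retardation factor R = 1 + ρ_b·K_d/n = 1 + 1.87 × 0.79/0.35 = 5.221.
Sorption retards both mechanisms: v_R = v/R = 0.03390 m/day, D_R = D/R = 0.005171 m²/day.
v_R·t = 0.03390 × 1280 = 43.392 m; 2√(D_R t) = 5.145 m; argument = (40.5 − 43.392)/5.145 = -0.5621.
C = C₀ × ½·erfc(-0.5621) = 49.1 × 0.7867 = 38.6 mg/L.

38.6 mg/L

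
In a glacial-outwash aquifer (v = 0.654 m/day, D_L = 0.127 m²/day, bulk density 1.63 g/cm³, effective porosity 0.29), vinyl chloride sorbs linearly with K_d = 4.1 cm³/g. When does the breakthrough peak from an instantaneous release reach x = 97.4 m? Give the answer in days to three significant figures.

Retardation factor R = 1 + ρ_b·K_d/n = 1 + 1.63 × 4.1/0.29 = 24.04.
Sorption retards both mechanisms: v_R = v/R = 0.02720 m/day, D_R = D/R = 0.005283 m²/day.
Peak time from v_R²t² + 2D_R t − x² = 0: t = (√(D_R² + v_R²x²) − D_R)/v_R².
√(D_R² + v_R²x²) = √(0.005283² + 0.02720² × 97.4²) = 2.649; v_R² = 0.0007398.
t = (2.649 − 0.005283)/0.0007398 = 3570 days.

3570 days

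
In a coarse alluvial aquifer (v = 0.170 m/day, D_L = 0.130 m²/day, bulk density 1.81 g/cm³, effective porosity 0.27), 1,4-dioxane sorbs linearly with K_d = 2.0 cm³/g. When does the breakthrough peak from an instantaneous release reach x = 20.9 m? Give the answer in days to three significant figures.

1710 days

Retardation factor R = 1 + ρ_b·K_d/n = 1 + 1.81 × 2.0/0.27 = 14.41.
Sorption retards both mechanisms: v_R = v/R = 0.01180 m/day, D_R = D/R = 0.009022 m²/day.
Peak time from v_R²t² + 2D_R t − x² = 0: t = (√(D_R² + v_R²x²) − D_R)/v_R².
√(D_R² + v_R²x²) = √(0.009022² + 0.01180² × 20.9²) = 0.2468; v_R² = 0.0001392.
t = (0.2468 − 0.009022)/0.0001392 = 1710 days.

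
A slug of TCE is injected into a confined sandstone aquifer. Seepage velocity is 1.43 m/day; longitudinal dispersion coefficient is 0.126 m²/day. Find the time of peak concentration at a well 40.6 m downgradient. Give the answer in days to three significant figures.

28.3 days

For the 1D instantaneous-source solution, setting ∂C/∂t = 0 at fixed x gives v²t² + 2Dt − x² = 0, so t = (√(D² + v²x²) − D)/v².
√(D² + v²x²) = √(0.126² + 1.43² × 40.6²) = 58.06; v² = 2.0449.
t = (58.06 − 0.126)/2.0449 = 28.3 days (vs. the pure-advection estimate x/v = 28.4 d).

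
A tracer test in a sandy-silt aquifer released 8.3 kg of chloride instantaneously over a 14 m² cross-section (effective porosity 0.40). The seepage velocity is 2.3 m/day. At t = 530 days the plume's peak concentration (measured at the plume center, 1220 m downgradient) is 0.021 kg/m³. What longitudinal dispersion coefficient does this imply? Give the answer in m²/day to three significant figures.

At the plume center C_max = M/(n_e·A·√(4πDt)), so D = M²/(4πt·(n_e·A·C_max)²).
n_e·A·C_max = 0.40 × 14 × 0.021 = 0.1176 kg/m.
D = 8.3²/(4π × 530 × 0.1176²) = 0.748 m²/day.

0.748 m²/day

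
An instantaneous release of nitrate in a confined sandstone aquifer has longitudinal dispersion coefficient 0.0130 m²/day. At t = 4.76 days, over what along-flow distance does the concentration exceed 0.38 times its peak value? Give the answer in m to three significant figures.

0.979 m

The plume is Gaussian with σ = √(2Dt) = √(2 × 0.0130 × 4.76) = 0.3518 m.
C/C_peak = exp(−Δx²/(2σ²)) = 0.38 ⇒ Δx = σ·√(−2 ln 0.38) = 0.3518 × 1.391 = 0.4894 m.
Width = 2Δx = 0.979 m.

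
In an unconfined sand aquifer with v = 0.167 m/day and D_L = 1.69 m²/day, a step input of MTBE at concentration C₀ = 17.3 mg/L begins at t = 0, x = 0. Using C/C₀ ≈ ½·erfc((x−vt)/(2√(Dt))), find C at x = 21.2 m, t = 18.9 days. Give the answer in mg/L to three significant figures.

0.207 mg/L

For a continuous step input, C/C₀ ≈ ½·erfc((x−vt)/(2√(Dt))).
vt = 0.167 × 18.9 = 3.1563 m and 2√(Dt) = 2√(1.69 × 18.9) = 11.30 m.
Argument (x−vt)/(2√(Dt)) = (21.2 − 3.1563)/11.30 = 1.597; ½·erfc(1.597) = 0.01196.
C = 17.3 × 0.01196 = 0.207 mg/L.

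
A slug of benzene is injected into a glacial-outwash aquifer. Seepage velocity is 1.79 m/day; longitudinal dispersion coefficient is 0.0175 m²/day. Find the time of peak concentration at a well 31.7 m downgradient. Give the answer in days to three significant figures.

For the 1D instantaneous-source solution, setting ∂C/∂t = 0 at fixed x gives v²t² + 2Dt − x² = 0, so t = (√(D² + v²x²) − D)/v².
√(D² + v²x²) = √(0.0175² + 1.79² × 31.7²) = 56.74; v² = 3.2041.
t = (56.74 − 0.0175)/3.2041 = 17.7 days (vs. the pure-advection estimate x/v = 17.7 d).

17.7 days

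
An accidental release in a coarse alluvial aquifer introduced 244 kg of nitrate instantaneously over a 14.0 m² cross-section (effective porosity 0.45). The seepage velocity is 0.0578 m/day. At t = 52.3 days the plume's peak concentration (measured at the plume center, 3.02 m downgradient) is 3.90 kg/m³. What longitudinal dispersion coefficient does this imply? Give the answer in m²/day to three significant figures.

0.150 m²/day

At the plume center C_max = M/(n_e·A·√(4πDt)), so D = M²/(4πt·(n_e·A·C_max)²).
n_e·A·C_max = 0.45 × 14.0 × 3.90 = 24.57 kg/m.
D = 244²/(4π × 52.3 × 24.57²) = 0.150 m²/day.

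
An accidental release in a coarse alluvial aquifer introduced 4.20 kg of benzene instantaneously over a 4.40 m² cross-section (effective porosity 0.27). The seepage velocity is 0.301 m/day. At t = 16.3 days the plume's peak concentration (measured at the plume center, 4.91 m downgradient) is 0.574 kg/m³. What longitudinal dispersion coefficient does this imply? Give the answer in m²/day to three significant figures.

At the plume center C_max = M/(n_e·A·√(4πDt)), so D = M²/(4πt·(n_e·A·C_max)²).
n_e·A·C_max = 0.27 × 4.40 × 0.574 = 0.6819 kg/m.
D = 4.20²/(4π × 16.3 × 0.6819²) = 0.185 m²/day.

0.185 m²/day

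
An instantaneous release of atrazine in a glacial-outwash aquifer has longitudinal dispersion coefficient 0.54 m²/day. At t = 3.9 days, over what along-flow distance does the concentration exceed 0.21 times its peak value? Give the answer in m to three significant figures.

7.25 m

The plume is Gaussian with σ = √(2Dt) = √(2 × 0.54 × 3.9) = 2.052 m.
C/C_peak = exp(−Δx²/(2σ²)) = 0.21 ⇒ Δx = σ·√(−2 ln 0.21) = 2.052 × 1.767 = 3.626 m.
Width = 2Δx = 7.25 m.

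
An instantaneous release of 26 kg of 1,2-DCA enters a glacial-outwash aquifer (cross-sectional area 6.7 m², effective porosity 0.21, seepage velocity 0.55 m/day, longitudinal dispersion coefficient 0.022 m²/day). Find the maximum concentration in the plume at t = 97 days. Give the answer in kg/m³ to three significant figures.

3.57 kg/m³

The peak of an instantaneous 1D plume sits at x = vt; there the Gaussian factor is 1 and C_max = M/(n_e·A·√(4πDt)), where n_e·A is the pore area the mass is dissolved in.
√(4πDt) = √(4π × 0.022 × 97) = 5.178 m, so C_max = 26/(0.21 × 6.7 × 5.178) = 3.57 kg/m³.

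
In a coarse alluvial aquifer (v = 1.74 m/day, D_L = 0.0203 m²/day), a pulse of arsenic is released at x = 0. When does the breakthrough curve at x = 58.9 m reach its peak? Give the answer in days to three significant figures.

For the 1D instantaneous-source solution, setting ∂C/∂t = 0 at fixed x gives v²t² + 2Dt − x² = 0, so t = (√(D² + v²x²) − D)/v².
√(D² + v²x²) = √(0.0203² + 1.74² × 58.9²) = 102.5; v² = 3.0276.
t = (102.5 − 0.0203)/3.0276 = 33.8 days (vs. the pure-advection estimate x/v = 33.9 d).

33.8 days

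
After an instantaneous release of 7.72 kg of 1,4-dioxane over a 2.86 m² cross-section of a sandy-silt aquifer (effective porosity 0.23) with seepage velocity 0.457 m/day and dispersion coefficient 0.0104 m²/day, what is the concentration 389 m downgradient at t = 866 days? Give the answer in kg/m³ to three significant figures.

For an instantaneous plane source, C(x,t) = M/(n_e·A·√(4πDt)) · exp(−(x−vt)²/(4Dt)), with n_e·A the pore (flow) area.
Plume center vt = 0.457 × 866 = 395.762 m, so the well at 389 m is 6.762 m upgradient of the peak.
√(4πDt) = 10.64 m, giving peak height M/(n_e·A·√(4πDt)) = 7.72/(0.23 × 2.86 × 10.64) = 1.103 kg/m³.
(x−vt)²/(4Dt) = (-6.762)²/(4 × 0.0104 × 866) = 1.269; exp(−1.269) = 0.2811.
C = 1.103 × 0.2811 = 0.310 kg/m³.

0.310 kg/m³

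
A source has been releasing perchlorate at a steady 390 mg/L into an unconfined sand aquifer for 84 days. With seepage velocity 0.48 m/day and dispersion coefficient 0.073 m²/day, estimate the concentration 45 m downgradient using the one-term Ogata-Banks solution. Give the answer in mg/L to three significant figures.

For a continuous step input, C/C₀ ≈ ½·erfc((x−vt)/(2√(Dt))).
vt = 0.48 × 84 = 40.32 m and 2√(Dt) = 2√(0.073 × 84) = 4.953 m.
Argument (x−vt)/(2√(Dt)) = (45 − 40.32)/4.953 = 0.9449; ½·erfc(0.9449) = 0.09073.
C = 390 × 0.09073 = 35.4 mg/L.

35.4 mg/L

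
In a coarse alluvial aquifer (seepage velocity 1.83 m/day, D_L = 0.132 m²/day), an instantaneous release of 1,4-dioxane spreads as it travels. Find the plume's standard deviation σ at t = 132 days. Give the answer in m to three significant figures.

Dispersive spreading gives a Gaussian with σ² = 2Dt; advection only shifts the center.
σ = √(2 × 0.132 × 132) = 5.90 m.

5.90 m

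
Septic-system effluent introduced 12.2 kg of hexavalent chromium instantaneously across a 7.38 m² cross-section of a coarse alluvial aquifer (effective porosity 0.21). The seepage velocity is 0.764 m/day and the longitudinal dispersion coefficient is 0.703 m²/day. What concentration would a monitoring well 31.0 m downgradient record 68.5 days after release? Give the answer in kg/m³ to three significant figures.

0.0301 kg/m³

For an instantaneous plane source, C(x,t) = M/(n_e·A·√(4πDt)) · exp(−(x−vt)²/(4Dt)), with n_e·A the pore (flow) area.
Plume center vt = 0.764 × 68.5 = 52.334 m, so the well at 31.0 m is 21.334 m upgradient of the peak.
√(4πDt) = 24.60 m, giving peak height M/(n_e·A·√(4πDt)) = 12.2/(0.21 × 7.38 × 24.60) = 0.3200 kg/m³.
(x−vt)²/(4Dt) = (-21.334)²/(4 × 0.703 × 68.5) = 2.363; exp(−2.363) = 0.09414.
C = 0.3200 × 0.09414 = 0.0301 kg/m³.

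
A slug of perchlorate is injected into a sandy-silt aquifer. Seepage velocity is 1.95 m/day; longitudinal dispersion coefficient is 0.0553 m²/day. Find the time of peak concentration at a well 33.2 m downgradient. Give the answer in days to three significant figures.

17.0 days

For the 1D instantaneous-source solution, setting ∂C/∂t = 0 at fixed x gives v²t² + 2Dt − x² = 0, so t = (√(D² + v²x²) − D)/v².
√(D² + v²x²) = √(0.0553² + 1.95² × 33.2²) = 64.74; v² = 3.8025.
t = (64.74 − 0.0553)/3.8025 = 17.0 days (vs. the pure-advection estimate x/v = 17.0 d).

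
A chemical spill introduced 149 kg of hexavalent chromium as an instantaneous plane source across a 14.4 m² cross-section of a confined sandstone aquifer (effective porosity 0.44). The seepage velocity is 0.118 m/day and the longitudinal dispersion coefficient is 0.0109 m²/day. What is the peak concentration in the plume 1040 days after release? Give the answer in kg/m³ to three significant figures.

1.97 kg/m³

The peak of an instantaneous 1D plume sits at x = vt; there the Gaussian factor is 1 and C_max = M/(n_e·A·√(4πDt)), where n_e·A is the pore area the mass is dissolved in.
√(4πDt) = √(4π × 0.0109 × 1040) = 11.94 m, so C_max = 149/(0.44 × 14.4 × 11.94) = 1.97 kg/m³.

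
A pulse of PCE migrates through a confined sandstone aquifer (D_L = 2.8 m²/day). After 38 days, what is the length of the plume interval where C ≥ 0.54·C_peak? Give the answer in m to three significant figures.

The plume is Gaussian with σ = √(2Dt) = √(2 × 2.8 × 38) = 14.59 m.
C/C_peak = exp(−Δx²/(2σ²)) = 0.54 ⇒ Δx = σ·√(−2 ln 0.54) = 14.59 × 1.110 = 16.19 m.
Width = 2Δx = 32.4 m.

32.4 m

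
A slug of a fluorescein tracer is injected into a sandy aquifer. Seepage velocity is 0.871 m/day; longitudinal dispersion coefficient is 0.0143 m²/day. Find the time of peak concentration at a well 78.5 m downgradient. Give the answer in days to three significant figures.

90.1 days

For the 1D instantaneous-source solution, setting ∂C/∂t = 0 at fixed x gives v²t² + 2Dt − x² = 0, so t = (√(D² + v²x²) − D)/v².
√(D² + v²x²) = √(0.0143² + 0.871² × 78.5²) = 68.37; v² = 0.758641.
t = (68.37 − 0.0143)/0.758641 = 90.1 days (vs. the pure-advection estimate x/v = 90.1 d).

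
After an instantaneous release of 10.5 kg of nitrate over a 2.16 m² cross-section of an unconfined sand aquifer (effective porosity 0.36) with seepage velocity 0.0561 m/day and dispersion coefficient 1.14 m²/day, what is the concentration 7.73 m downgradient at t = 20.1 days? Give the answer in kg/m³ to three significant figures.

For an instantaneous plane source, C(x,t) = M/(n_e·A·√(4πDt)) · exp(−(x−vt)²/(4Dt)), with n_e·A the pore (flow) area.
Plume center vt = 0.0561 × 20.1 = 1.12761 m, so the well at 7.73 m is 6.60239 m downgradient of the peak.
√(4πDt) = 16.97 m, giving peak height M/(n_e·A·√(4πDt)) = 10.5/(0.36 × 2.16 × 16.97) = 0.7957 kg/m³.
(x−vt)²/(4Dt) = (6.60239)²/(4 × 1.14 × 20.1) = 0.4756; exp(−0.4756) = 0.6215.
C = 0.7957 × 0.6215 = 0.495 kg/m³.

0.495 kg/m³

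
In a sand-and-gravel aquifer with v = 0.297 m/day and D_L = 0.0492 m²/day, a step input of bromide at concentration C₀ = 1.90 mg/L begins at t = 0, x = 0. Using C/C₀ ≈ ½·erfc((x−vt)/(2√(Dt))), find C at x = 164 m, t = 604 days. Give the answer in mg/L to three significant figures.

1.86 mg/L

For a continuous step input, C/C₀ ≈ ½·erfc((x−vt)/(2√(Dt))).
vt = 0.297 × 604 = 179.388 m and 2√(Dt) = 2√(0.0492 × 604) = 10.90 m.
Argument (x−vt)/(2√(Dt)) = (164 − 179.388)/10.90 = -1.412; ½·erfc(-1.412) = 0.9771.
C = 1.90 × 0.9771 = 1.86 mg/L.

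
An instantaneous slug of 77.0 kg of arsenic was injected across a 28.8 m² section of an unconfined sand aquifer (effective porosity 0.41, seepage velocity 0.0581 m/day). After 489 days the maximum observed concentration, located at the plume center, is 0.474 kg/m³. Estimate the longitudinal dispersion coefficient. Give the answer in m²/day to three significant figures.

At the plume center C_max = M/(n_e·A·√(4πDt)), so D = M²/(4πt·(n_e·A·C_max)²).
n_e·A·C_max = 0.41 × 28.8 × 0.474 = 5.597 kg/m.
D = 77.0²/(4π × 489 × 5.597²) = 0.0308 m²/day.

0.0308 m²/day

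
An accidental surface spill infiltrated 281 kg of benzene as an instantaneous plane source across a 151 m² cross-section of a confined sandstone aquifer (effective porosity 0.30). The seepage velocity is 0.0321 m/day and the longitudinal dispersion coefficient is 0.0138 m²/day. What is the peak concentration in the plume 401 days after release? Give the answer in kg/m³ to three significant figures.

0.744 kg/m³

The peak of an instantaneous 1D plume sits at x = vt; there the Gaussian factor is 1 and C_max = M/(n_e·A·√(4πDt)), where n_e·A is the pore area the mass is dissolved in.
√(4πDt) = √(4π × 0.0138 × 401) = 8.339 m, so C_max = 281/(0.30 × 151 × 8.339) = 0.744 kg/m³.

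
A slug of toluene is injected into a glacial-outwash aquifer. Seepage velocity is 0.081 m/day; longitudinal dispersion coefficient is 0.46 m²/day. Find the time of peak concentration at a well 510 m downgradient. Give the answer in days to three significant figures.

For the 1D instantaneous-source solution, setting ∂C/∂t = 0 at fixed x gives v²t² + 2Dt − x² = 0, so t = (√(D² + v²x²) − D)/v².
√(D² + v²x²) = √(0.46² + 0.081² × 510²) = 41.31; v² = 0.006561.
t = (41.31 − 0.46)/0.006561 = 6230 days (vs. the pure-advection estimate x/v = 6300 d).

6230 days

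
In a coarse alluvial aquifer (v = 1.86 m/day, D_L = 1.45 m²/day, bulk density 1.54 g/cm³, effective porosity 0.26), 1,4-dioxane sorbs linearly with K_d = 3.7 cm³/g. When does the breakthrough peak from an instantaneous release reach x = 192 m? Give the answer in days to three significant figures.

2360 days

Retardation factor R = 1 + ρ_b·K_d/n = 1 + 1.54 × 3.7/0.26 = 22.92.
Sorption retards both mechanisms: v_R = v/R = 0.08115 m/day, D_R = D/R = 0.06326 m²/day.
Peak time from v_R²t² + 2D_R t − x² = 0: t = (√(D_R² + v_R²x²) − D_R)/v_R².
√(D_R² + v_R²x²) = √(0.06326² + 0.08115² × 192²) = 15.58; v_R² = 0.006585.
t = (15.58 − 0.06326)/0.006585 = 2360 days.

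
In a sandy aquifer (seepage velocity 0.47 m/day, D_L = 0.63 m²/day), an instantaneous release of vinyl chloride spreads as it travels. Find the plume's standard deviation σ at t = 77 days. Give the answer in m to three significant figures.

9.85 m

Dispersive spreading gives a Gaussian with σ² = 2Dt; advection only shifts the center.
σ = √(2 × 0.63 × 77) = 9.85 m.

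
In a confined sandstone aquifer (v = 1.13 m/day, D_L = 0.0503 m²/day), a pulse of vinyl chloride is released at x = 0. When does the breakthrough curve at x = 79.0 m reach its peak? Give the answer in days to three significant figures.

69.9 days

For the 1D instantaneous-source solution, setting ∂C/∂t = 0 at fixed x gives v²t² + 2Dt − x² = 0, so t = (√(D² + v²x²) − D)/v².
√(D² + v²x²) = √(0.0503² + 1.13² × 79.0²) = 89.27; v² = 1.2769.
t = (89.27 − 0.0503)/1.2769 = 69.9 days (vs. the pure-advection estimate x/v = 69.9 d).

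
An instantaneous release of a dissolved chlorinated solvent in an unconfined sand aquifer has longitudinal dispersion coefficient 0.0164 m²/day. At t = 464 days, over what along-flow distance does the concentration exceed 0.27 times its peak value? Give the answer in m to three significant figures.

12.6 m

The plume is Gaussian with σ = √(2Dt) = √(2 × 0.0164 × 464) = 3.901 m.
C/C_peak = exp(−Δx²/(2σ²)) = 0.27 ⇒ Δx = σ·√(−2 ln 0.27) = 3.901 × 1.618 = 6.312 m.
Width = 2Δx = 12.6 m.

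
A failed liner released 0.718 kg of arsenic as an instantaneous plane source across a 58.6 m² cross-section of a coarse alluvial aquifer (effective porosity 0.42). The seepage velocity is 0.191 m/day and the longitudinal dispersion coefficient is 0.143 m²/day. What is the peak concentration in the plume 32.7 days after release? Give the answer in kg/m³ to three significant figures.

0.00381 kg/m³

The peak of an instantaneous 1D plume sits at x = vt; there the Gaussian factor is 1 and C_max = M/(n_e·A·√(4πDt)), where n_e·A is the pore area the mass is dissolved in.
√(4πDt) = √(4π × 0.143 × 32.7) = 7.666 m, so C_max = 0.718/(0.42 × 58.6 × 7.666) = 0.00381 kg/m³.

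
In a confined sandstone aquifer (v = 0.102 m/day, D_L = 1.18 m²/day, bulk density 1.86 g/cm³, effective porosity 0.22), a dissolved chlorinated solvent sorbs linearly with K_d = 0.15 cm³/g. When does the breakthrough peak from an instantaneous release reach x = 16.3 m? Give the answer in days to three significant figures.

187 days

Retardation factor R = 1 + ρ_b·K_d/n = 1 + 1.86 × 0.15/0.22 = 2.268.
Sorption retards both mechanisms: v_R = v/R = 0.04497 m/day, D_R = D/R = 0.5203 m²/day.
Peak time from v_R²t² + 2D_R t − x² = 0: t = (√(D_R² + v_R²x²) − D_R)/v_R².
√(D_R² + v_R²x²) = √(0.5203² + 0.04497² × 16.3²) = 0.8989; v_R² = 0.002022.
t = (0.8989 − 0.5203)/0.002022 = 187 days.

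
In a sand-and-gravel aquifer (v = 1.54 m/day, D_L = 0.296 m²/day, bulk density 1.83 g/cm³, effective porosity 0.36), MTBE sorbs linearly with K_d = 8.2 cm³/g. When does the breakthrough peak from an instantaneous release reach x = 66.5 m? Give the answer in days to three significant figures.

Retardation factor R = 1 + ρ_b·K_d/n = 1 + 1.83 × 8.2/0.36 = 42.68.
Sorption retards both mechanisms: v_R = v/R = 0.03608 m/day, D_R = D/R = 0.006935 m²/day.
Peak time from v_R²t² + 2D_R t − x² = 0: t = (√(D_R² + v_R²x²) − D_R)/v_R².
√(D_R² + v_R²x²) = √(0.006935² + 0.03608² × 66.5²) = 2.399; v_R² = 0.001302.
t = (2.399 − 0.006935)/0.001302 = 1840 days.

1840 days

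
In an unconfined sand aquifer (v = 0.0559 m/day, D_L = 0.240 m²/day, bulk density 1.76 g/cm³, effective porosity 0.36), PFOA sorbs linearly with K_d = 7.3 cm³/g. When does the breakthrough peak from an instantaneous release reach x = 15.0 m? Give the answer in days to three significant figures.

7420 days

Retardation factor R = 1 + ρ_b·K_d/n = 1 + 1.76 × 7.3/0.36 = 36.69.
Sorption retards both mechanisms: v_R = v/R = 0.001524 m/day, D_R = D/R = 0.006541 m²/day.
Peak time from v_R²t² + 2D_R t − x² = 0: t = (√(D_R² + v_R²x²) − D_R)/v_R².
√(D_R² + v_R²x²) = √(0.006541² + 0.001524² × 15.0²) = 0.02378; v_R² = 2.323e-06.
t = (0.02378 − 0.006541)/2.323e-06 = 7420 days.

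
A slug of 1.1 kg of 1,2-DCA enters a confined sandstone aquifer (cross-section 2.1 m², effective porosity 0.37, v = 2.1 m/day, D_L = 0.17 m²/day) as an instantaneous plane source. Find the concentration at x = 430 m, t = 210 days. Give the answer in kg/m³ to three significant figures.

For an instantaneous plane source, C(x,t) = M/(n_e·A·√(4πDt)) · exp(−(x−vt)²/(4Dt)), with n_e·A the pore (flow) area.
Plume center vt = 2.1 × 210 = 441 m, so the well at 430 m is 11 m upgradient of the peak.
√(4πDt) = 21.18 m, giving peak height M/(n_e·A·√(4πDt)) = 1.1/(0.37 × 2.1 × 21.18) = 0.06684 kg/m³.
(x−vt)²/(4Dt) = (-11)²/(4 × 0.17 × 210) = 0.8473; exp(−0.8473) = 0.4286.
C = 0.06684 × 0.4286 = 0.0286 kg/m³.

0.0286 kg/m³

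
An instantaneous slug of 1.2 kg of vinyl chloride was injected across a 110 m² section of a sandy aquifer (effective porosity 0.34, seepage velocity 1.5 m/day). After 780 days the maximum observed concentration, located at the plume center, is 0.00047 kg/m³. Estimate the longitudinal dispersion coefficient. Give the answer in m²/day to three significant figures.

At the plume center C_max = M/(n_e·A·√(4πDt)), so D = M²/(4πt·(n_e·A·C_max)²).
n_e·A·C_max = 0.34 × 110 × 0.00047 = 0.01758 kg/m.
D = 1.2²/(4π × 780 × 0.01758²) = 0.475 m²/day.

0.475 m²/day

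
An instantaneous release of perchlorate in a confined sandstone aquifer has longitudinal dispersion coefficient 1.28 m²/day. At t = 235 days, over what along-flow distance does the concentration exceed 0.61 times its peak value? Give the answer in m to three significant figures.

The plume is Gaussian with σ = √(2Dt) = √(2 × 1.28 × 235) = 24.53 m.
C/C_peak = exp(−Δx²/(2σ²)) = 0.61 ⇒ Δx = σ·√(−2 ln 0.61) = 24.53 × 0.9943 = 24.39 m.
Width = 2Δx = 48.8 m.

48.8 m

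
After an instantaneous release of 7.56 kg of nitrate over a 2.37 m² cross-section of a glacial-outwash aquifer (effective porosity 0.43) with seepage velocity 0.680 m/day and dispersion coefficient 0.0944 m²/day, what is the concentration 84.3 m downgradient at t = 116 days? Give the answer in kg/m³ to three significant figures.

For an instantaneous plane source, C(x,t) = M/(n_e·A·√(4πDt)) · exp(−(x−vt)²/(4Dt)), with n_e·A the pore (flow) area.
Plume center vt = 0.680 × 116 = 78.88 m, so the well at 84.3 m is 5.42 m downgradient of the peak.
√(4πDt) = 11.73 m, giving peak height M/(n_e·A·√(4πDt)) = 7.56/(0.43 × 2.37 × 11.73) = 0.6324 kg/m³.
(x−vt)²/(4Dt) = (5.42)²/(4 × 0.0944 × 116) = 0.6707; exp(−0.6707) = 0.5114.
C = 0.6324 × 0.5114 = 0.323 kg/m³.

0.323 kg/m³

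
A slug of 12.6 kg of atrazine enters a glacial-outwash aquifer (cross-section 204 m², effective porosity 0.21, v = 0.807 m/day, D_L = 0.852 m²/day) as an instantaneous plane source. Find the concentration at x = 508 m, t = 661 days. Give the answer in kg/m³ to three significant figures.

For an instantaneous plane source, C(x,t) = M/(n_e·A·√(4πDt)) · exp(−(x−vt)²/(4Dt)), with n_e·A the pore (flow) area.
Plume center vt = 0.807 × 661 = 533.427 m, so the well at 508 m is 25.427 m upgradient of the peak.
√(4πDt) = 84.13 m, giving peak height M/(n_e·A·√(4πDt)) = 12.6/(0.21 × 204 × 84.13) = 0.003496 kg/m³.
(x−vt)²/(4Dt) = (-25.427)²/(4 × 0.852 × 661) = 0.2870; exp(−0.2870) = 0.7505.
C = 0.003496 × 0.7505 = 0.00262 kg/m³.

0.00262 kg/m³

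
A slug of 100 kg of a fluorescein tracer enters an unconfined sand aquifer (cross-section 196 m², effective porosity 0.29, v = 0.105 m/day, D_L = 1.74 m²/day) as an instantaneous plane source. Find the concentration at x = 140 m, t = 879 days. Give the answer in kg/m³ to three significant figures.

For an instantaneous plane source, C(x,t) = M/(n_e·A·√(4πDt)) · exp(−(x−vt)²/(4Dt)), with n_e·A the pore (flow) area.
Plume center vt = 0.105 × 879 = 92.295 m, so the well at 140 m is 47.705 m downgradient of the peak.
√(4πDt) = 138.6 m, giving peak height M/(n_e·A·√(4πDt)) = 100/(0.29 × 196 × 138.6) = 0.01269 kg/m³.
(x−vt)²/(4Dt) = (47.705)²/(4 × 1.74 × 879) = 0.3720; exp(−0.3720) = 0.6894.
C = 0.01269 × 0.6894 = 0.00875 kg/m³.

0.00875 kg/m³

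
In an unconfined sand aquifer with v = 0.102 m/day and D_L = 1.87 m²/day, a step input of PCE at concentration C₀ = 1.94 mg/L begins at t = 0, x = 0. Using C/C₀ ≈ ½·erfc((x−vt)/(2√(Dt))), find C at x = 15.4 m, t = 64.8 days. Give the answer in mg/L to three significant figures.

For a continuous step input, C/C₀ ≈ ½·erfc((x−vt)/(2√(Dt))).
vt = 0.102 × 64.8 = 6.6096 m and 2√(Dt) = 2√(1.87 × 64.8) = 22.02 m.
Argument (x−vt)/(2√(Dt)) = (15.4 − 6.6096)/22.02 = 0.3992; ½·erfc(0.3992) = 0.2862.
C = 1.94 × 0.2862 = 0.555 mg/L.

0.555 mg/L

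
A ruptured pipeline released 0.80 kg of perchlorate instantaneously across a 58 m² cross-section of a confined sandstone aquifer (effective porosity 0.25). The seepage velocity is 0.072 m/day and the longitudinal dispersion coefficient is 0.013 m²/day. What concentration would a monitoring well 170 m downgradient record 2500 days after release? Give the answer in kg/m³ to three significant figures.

0.00127 kg/m³

For an instantaneous plane source, C(x,t) = M/(n_e·A·√(4πDt)) · exp(−(x−vt)²/(4Dt)), with n_e·A the pore (flow) area.
Plume center vt = 0.072 × 2500 = 180 m, so the well at 170 m is 10 m upgradient of the peak.
√(4πDt) = 20.21 m, giving peak height M/(n_e·A·√(4πDt)) = 0.80/(0.25 × 58 × 20.21) = 0.002730 kg/m³.
(x−vt)²/(4Dt) = (-10)²/(4 × 0.013 × 2500) = 0.7692; exp(−0.7692) = 0.4634.
C = 0.002730 × 0.4634 = 0.00127 kg/m³.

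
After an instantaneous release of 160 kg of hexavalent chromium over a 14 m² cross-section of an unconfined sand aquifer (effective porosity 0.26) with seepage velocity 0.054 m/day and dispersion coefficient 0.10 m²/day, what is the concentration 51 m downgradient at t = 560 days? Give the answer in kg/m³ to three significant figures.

For an instantaneous plane source, C(x,t) = M/(n_e·A·√(4πDt)) · exp(−(x−vt)²/(4Dt)), with n_e·A the pore (flow) area.
Plume center vt = 0.054 × 560 = 30.24 m, so the well at 51 m is 20.76 m downgradient of the peak.
√(4πDt) = 26.53 m, giving peak height M/(n_e·A·√(4πDt)) = 160/(0.26 × 14 × 26.53) = 1.657 kg/m³.
(x−vt)²/(4Dt) = (20.76)²/(4 × 0.10 × 560) = 1.924; exp(−1.924) = 0.1460.
C = 1.657 × 0.1460 = 0.242 kg/m³.

0.242 kg/m³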